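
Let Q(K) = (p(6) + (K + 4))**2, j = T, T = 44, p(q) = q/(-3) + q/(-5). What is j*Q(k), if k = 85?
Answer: 8097804/25 ≈ 3.2391e+5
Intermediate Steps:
p(q) = -8*q/15 (p(q) = q*(-1/3) + q*(-1/5) = -q/3 - q/5 = -8*q/15)
j = 44
Q(K) = (4/5 + K)**2 (Q(K) = (-8/15*6 + (K + 4))**2 = (-16/5 + (4 + K))**2 = (4/5 + K)**2)
j*Q(k) = 44*((4 + 5*85)**2/25) = 44*((4 + 425)**2/25) = 44*((1/25)*429**2) = 44*((1/25)*184041) = 44*(184041/25) = 8097804/25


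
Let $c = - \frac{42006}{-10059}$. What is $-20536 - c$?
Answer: $- \frac{68871210}{3353} \approx -20540.0$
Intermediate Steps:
$c = \frac{14002}{3353}$ ($c = \left(-42006\right) \left(- \frac{1}{10059}\right) = \frac{14002}{3353} \approx 4.176$)
$-20536 - c = -20536 - \frac{14002}{3353} = - \frac{68871210}{3353}$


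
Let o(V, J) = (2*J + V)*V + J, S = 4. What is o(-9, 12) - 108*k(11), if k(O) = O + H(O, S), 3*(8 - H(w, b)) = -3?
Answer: -2283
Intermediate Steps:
H(w, b) = 9 (H(w, b) = 8 - ⅓*(-3) = 8 + 1 = 9)
o(V, J) = J + V*(V + 2*J) (o(V, J) = (V + 2*J)*V + J = V*(V + 2*J) + J = J + V*(V + 2*J))
k(O) = 9 + O (k(O) = O + 9 = 9 + O)
o(-9, 12) - 108*k(11) = (12 + (-9)² + 2*12*(-9)) - 108*(9 + 11) = (12 + 81 - 216) - 108*20 = -123 - 2160 = -2283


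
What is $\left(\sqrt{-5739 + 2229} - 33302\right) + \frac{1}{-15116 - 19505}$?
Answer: $- \frac{1152948543}{34621} + 3 i \sqrt{390} \approx -33302.0 + 59.245 i$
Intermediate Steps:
$\left(\sqrt{-5739 + 2229} - 33302\right) + \frac{1}{-15116 - 19505} = \left(\sqrt{-3510} - 33302\right) + \frac{1}{-34621} = \left(3 i \sqrt{390} - 33302\right) - \frac{1}{34621} = \left(-33302 + 3 i \sqrt{390}\right) - \frac{1}{34621} = - \frac{1152948543}{34621} + 3 i \sqrt{390}$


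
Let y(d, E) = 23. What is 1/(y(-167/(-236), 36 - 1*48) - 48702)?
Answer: -1/48679 ≈ -2.0543e-5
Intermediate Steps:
1/(y(-167/(-236), 36 - 1*48) - 48702) = 1/(23 - 48702) = 1/(-48679) = -1/48679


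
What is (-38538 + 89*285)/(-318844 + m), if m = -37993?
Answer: 13173/356837 ≈ 0.036916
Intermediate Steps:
(-38538 + 89*285)/(-318844 + m) = (-38538 + 89*285)/(-318844 - 37993) = (-38538 + 25365)/(-356837) = -13173*(-1/356837) = 13173/356837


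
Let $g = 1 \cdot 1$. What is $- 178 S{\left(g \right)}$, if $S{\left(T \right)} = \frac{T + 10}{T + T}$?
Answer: $-979$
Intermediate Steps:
$g = 1$
$S{\left(T \right)} = \frac{10 + T}{2 T}$
$- 178 S{\left(g \right)} = - 178 \frac{10 + 1}{2 \cdot 1} = - 178 \cdot \frac{1}{2} \cdot 1 \cdot 11 = \left(-178\right) \frac{11}{2} = -979$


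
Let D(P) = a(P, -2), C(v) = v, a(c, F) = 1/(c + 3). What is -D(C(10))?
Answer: -1/13 ≈ -0.076923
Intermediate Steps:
a(c, F) = 1/(3 + c)
D(P) = 1/(3 + P)
-D(C(10)) = -1/(3 + 10) = -1/13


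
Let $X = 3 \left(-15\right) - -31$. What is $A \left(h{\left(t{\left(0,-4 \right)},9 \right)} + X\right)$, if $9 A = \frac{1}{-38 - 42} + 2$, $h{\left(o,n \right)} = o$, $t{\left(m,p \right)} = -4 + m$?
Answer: $- \frac{159}{40} \approx -3.975$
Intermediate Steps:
$X = -14$ ($X = -45 + 31 = -14$)
$A = \frac{53}{240}$ ($A = \frac{\frac{1}{-38 - 42} + 2}{9} = \frac{\frac{1}{-80} + 2}{9} = \frac{- \frac{1}{80} + 2}{9} = \frac{1}{9} \cdot \frac{159}{80} = \frac{53}{240} \approx 0.22083$)
$A \left(h{\left(t{\left(0,-4 \right)},9 \right)} + X\right) = \frac{53 \left(\left(-4 + 0\right) - 14\right)}{240} = \frac{53 \left(-4 - 14\right)}{240} = \frac{53}{240} \left(-18\right) = - \frac{159}{40}$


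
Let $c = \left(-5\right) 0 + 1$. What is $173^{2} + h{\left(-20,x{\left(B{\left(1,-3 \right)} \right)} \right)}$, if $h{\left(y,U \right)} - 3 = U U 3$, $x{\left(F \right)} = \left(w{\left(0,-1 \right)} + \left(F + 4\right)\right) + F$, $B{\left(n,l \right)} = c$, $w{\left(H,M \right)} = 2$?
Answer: $30124$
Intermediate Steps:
$c = 1$ ($c = 0 + 1 = 1$)
$B{\left(n,l \right)} = 1$
$x{\left(F \right)} = 6 + 2 F$ ($x{\left(F \right)} = \left(2 + \left(F + 4\right)\right) + F = \left(2 + \left(4 + F\right)\right) + F = \left(6 + F\right) + F = 6 + 2 F$)
$h{\left(y,U \right)} = 3 + 3 U^{2}$ ($h{\left(y,U \right)} = 3 + U U 3 = 3 + U^{2} \cdot 3 = 3 + 3 U^{2}$)
$173^{2} + h{\left(-20,x{\left(B{\left(1,-3 \right)} \right)} \right)} = 173^{2} + \left(3 + 3 \left(6 + 2 \cdot 1\right)^{2}\right) = 29929 + \left(3 + 3 \left(6 + 2\right)^{2}\right) = 29929 + \left(3 + 3 \cdot 8^{2}\right) = 29929 + \left(3 + 3 \cdot 64\right) = 29929 + \left(3 + 192\right) = 29929 + 195 = 30124$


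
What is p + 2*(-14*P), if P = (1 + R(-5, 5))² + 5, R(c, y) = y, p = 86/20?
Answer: -11437/10 ≈ -1143.7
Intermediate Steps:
p = 43/10 (p = 86*(1/20) = 43/10 ≈ 4.3000)
P = 41 (P = (1 + 5)² + 5 = 6² + 5 = 36 + 5 = 41)
p + 2*(-14*P) = 43/10 + 2*(-14*41) = 43/10 + 2*(-574) = 43/10 - 1148 = -11437/10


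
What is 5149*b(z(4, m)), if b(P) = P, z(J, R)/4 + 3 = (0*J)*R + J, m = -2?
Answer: 20596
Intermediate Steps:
z(J, R) = -12 + 4*J (z(J, R) = -12 + 4*((0*J)*R + J) = -12 + 4*(0*R + J) = -12 + 4*(0 + J) = -12 + 4*J)
5149*b(z(4, m)) = 5149*(-12 + 4*4) = 5149*(-12 + 16) = 5149*4 = 20596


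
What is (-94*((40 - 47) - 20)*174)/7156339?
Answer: 441612/7156339 ≈ 0.061709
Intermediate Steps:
(-94*((40 - 47) - 20)*174)/7156339 = (-94*(-7 - 20)*174)*(1/7156339) = (-94*(-27)*174)*(1/7156339) = (2538*174)*(1/7156339) = 441612*(1/7156339) = 441612/7156339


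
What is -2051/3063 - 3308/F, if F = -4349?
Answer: 1212605/13320987 ≈ 0.091030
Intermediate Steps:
-2051/3063 - 3308/F = -2051/3063 - 3308/(-4349) = -2051*1/3063 - 3308*(-1/4349) = -2051/3063 + 3308/4349 = 1212605/13320987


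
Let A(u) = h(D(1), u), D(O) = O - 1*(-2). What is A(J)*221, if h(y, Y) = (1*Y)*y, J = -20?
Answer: -13260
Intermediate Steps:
D(O) = 2 + O (D(O) = O + 2 = 2 + O)
h(y, Y) = Y*y
A(u) = 3*u (A(u) = u*(2 + 1) = u*3 = 3*u)
A(J)*221 = (3*(-20))*221 = -60*221 = -13260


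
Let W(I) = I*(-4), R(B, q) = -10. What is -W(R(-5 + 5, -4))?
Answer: -40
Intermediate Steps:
W(I) = -4*I
-W(R(-5 + 5, -4)) = -(-4)*(-10) = -1*40 = -40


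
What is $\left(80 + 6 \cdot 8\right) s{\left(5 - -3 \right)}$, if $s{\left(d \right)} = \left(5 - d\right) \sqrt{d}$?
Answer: $- 768 \sqrt{2} \approx -1086.1$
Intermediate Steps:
$s{\left(d \right)} = \sqrt{d} \left(5 - d\right)$
$\left(80 + 6 \cdot 8\right) s{\left(5 - -3 \right)} = \left(80 + 6 \cdot 8\right) \sqrt{5 - -3} \left(5 - \left(5 - -3\right)\right) = \left(80 + 48\right) \sqrt{5 + 3} \left(5 - \left(5 + 3\right)\right) = 128 \sqrt{8} \left(5 - 8\right) = 128 \cdot 2 \sqrt{2} \left(5 - 8\right) = 128 \cdot 2 \sqrt{2} \left(-3\right) = 128 \left(- 6 \sqrt{2}\right) = - 768 \sqrt{2}$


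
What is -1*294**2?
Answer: -86436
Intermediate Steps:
-1*294**2 = -1*86436 = -86436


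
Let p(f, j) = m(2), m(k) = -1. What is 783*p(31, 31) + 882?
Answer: 99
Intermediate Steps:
p(f, j) = -1
783*p(31, 31) + 882 = 783*(-1) + 882 = -783 + 882 = 99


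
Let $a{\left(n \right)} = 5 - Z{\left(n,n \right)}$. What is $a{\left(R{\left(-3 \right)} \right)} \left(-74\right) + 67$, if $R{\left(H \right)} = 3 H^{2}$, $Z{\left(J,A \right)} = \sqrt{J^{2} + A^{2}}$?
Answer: $-303 + 1998 \sqrt{2} \approx 2522.6$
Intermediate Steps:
$Z{\left(J,A \right)} = \sqrt{A^{2} + J^{2}}$
$a{\left(n \right)} = 5 - \sqrt{2} \sqrt{n^{2}}$ ($a{\left(n \right)} = 5 - \sqrt{n^{2} + n^{2}} = 5 - \sqrt{2 n^{2}} = 5 - \sqrt{2} \sqrt{n^{2}}$)
$a{\left(R{\left(-3 \right)} \right)} \left(-74\right) + 67 = \left(5 - \sqrt{2} \sqrt{\left(3 \left(-3\right)^{2}\right)^{2}}\right) \left(-74\right) + 67 = \left(5 - \sqrt{2} \sqrt{\left(3 \cdot 9\right)^{2}}\right) \left(-74\right) + 67 = \left(5 - \sqrt{2} \sqrt{27^{2}}\right) \left(-74\right) + 67 = \left(5 - \sqrt{2} \sqrt{729}\right) \left(-74\right) + 67 = \left(5 - \sqrt{2} \cdot 27\right) \left(-74\right) + 67 = \left(5 - 27 \sqrt{2}\right) \left(-74\right) + 67 = \left(-370 + 1998 \sqrt{2}\right) + 67 = -303 + 1998 \sqrt{2}$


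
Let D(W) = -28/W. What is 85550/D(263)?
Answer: -11249825/14 ≈ -8.0356e+5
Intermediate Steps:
85550/D(263) = 85550/((-28/263)) = 85550/((-28*1/263)) = 85550/(-28/263) = 85550*(-263/28) = -11249825/14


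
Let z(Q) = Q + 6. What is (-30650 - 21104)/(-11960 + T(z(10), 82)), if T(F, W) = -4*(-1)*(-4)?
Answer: 25877/5988 ≈ 4.3215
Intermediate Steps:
z(Q) = 6 + Q
T(F, W) = -16 (T(F, W) = -2*(-2)*(-4) = 4*(-4) = -16)
(-30650 - 21104)/(-11960 + T(z(10), 82)) = (-30650 - 21104)/(-11960 - 16) = -51754/(-11976) = -51754*(-1/11976) = 25877/5988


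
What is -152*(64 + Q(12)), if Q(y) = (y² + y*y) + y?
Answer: -55328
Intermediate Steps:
Q(y) = y + 2*y² (Q(y) = (y² + y²) + y = 2*y² + y = y + 2*y²)
-152*(64 + Q(12)) = -152*(64 + 12*(1 + 2*12)) = -152*(64 + 12*(1 + 24)) = -152*(64 + 12*25) = -152*(64 + 300) = -152*364 = -55328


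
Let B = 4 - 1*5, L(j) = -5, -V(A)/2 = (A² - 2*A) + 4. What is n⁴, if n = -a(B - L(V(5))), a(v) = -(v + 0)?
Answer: 256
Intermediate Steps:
V(A) = -8 - 2*A² + 4*A (V(A) = -2*((A² - 2*A) + 4) = -2*(4 + A² - 2*A) = -8 - 2*A² + 4*A)
B = -1 (B = 4 - 5 = -1)
a(v) = -v
n = 4 (n = -(-1)*(-1 - 1*(-5)) = -(-1)*(-1 + 5) = -(-1)*4 = -1*(-4) = 4)
n⁴ = 4⁴ = 256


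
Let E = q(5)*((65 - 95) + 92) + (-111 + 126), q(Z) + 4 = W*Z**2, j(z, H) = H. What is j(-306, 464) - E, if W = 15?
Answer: -22553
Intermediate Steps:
q(Z) = -4 + 15*Z**2
E = 23017 (E = (-4 + 15*5**2)*((65 - 95) + 92) + (-111 + 126) = (-4 + 15*25)*(-30 + 92) + 15 = (-4 + 375)*62 + 15 = 371*62 + 15 = 23002 + 15 = 23017)
j(-306, 464) - E = 464 - 1*23017 = 464 - 23017 = -22553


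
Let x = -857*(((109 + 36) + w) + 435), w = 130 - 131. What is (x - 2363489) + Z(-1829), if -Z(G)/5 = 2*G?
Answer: -2841402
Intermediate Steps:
Z(G) = -10*G
w = -1
x = -496203 (x = -857*(((109 + 36) - 1) + 435) = -857*((145 - 1) + 435) = -857*(144 + 435) = -857*579 = -496203)
(x - 2363489) + Z(-1829) = (-496203 - 2363489) - 10*(-1829) = -2859692 + 18290 = -2841402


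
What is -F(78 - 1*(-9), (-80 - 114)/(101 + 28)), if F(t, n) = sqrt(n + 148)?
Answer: -sqrt(2437842)/129 ≈ -12.104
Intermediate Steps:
F(t, n) = sqrt(148 + n)
-F(78 - 1*(-9), (-80 - 114)/(101 + 28)) = -sqrt(148 + (-80 - 114)/(101 + 28)) = -sqrt(148 - 194/129) = -sqrt(18898/129) = -sqrt(2437842)/129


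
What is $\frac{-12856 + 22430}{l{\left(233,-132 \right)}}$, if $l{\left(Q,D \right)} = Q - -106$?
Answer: $\frac{9574}{339} \approx 28.242$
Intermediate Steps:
$l{\left(Q,D \right)} = 106 + Q$ ($l{\left(Q,D \right)} = Q + 106 = 106 + Q$)
$\frac{-12856 + 22430}{l{\left(233,-132 \right)}} = \frac{-12856 + 22430}{106 + 233} = \frac{9574}{339}$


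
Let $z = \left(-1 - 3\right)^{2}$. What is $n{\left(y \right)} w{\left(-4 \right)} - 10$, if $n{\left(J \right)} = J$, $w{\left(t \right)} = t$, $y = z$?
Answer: $-74$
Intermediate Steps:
$z = 16$ ($z = \left(-4\right)^{2} = 16$)
$y = 16$
$n{\left(y \right)} w{\left(-4 \right)} - 10 = 16 \left(-4\right) - 10 = -64 - 10 = -74$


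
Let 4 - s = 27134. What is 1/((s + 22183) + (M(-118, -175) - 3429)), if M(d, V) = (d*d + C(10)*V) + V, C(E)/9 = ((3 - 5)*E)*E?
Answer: 1/320373 ≈ 3.1214e-6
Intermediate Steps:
s = -27130 (s = 4 - 1*27134 = 4 - 27134 = -27130)
C(E) = -18*E² (C(E) = 9*(((3 - 5)*E)*E) = 9*((-2*E)*E) = 9*(-2*E²) = -18*E²)
M(d, V) = d² - 1799*V (M(d, V) = (d*d + (-18*10²)*V) + V = (d² + (-18*100)*V) + V = (d² - 1800*V) + V = d² - 1799*V)
1/((s + 22183) + (M(-118, -175) - 3429)) = 1/((-27130 + 22183) + (((-118)² - 1799*(-175)) - 3429)) = 1/(-4947 + ((13924 + 314825) - 3429)) = 1/(-4947 + (328749 - 3429)) = 1/(-4947 + 325320) = 1/320373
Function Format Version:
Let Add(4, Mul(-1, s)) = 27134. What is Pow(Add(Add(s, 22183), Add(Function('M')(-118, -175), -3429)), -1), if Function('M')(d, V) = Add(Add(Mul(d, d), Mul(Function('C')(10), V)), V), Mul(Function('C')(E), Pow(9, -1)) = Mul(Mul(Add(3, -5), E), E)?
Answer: Rational(1, 320373) ≈ 3.1214e-6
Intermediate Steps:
s = -27130 (s = Add(4, Mul(-1, 27134)) = Add(4, -27134) = -27130)
Function('C')(E) = Mul(-18, Pow(E, 2)) (Function('C')(E) = Mul(9, Mul(Mul(Add(3, -5), E), E)) = Mul(9, Mul(Mul(-2, E), E)) = Mul(9, Mul(-2, Pow(E, 2))) = Mul(-18, Pow(E, 2)))
Function('M')(d, V) = Add(Pow(d, 2), Mul(-1799, V)) (Function('M')(d, V) = Add(Add(Mul(d, d), Mul(Mul(-18, Pow(10, 2)), V)), V) = Add(Add(Pow(d, 2), Mul(Mul(-18, 100), V)), V) = Add(Add(Pow(d, 2), Mul(-1800, V)), V) = Add(Pow(d, 2), Mul(-1799, V)))
Pow(Add(Add(s, 22183), Add(Function('M')(-118, -175), -3429)), -1) = Pow(Add(Add(-27130, 22183), Add(Add(Pow(-118, 2), Mul(-1799, -175)), -3429)), -1) = Pow(Add(-4947, Add(Add(13924, 314825), -3429)), -1) = Pow(Add(-4947, Add(328749, -3429)), -1) = Pow(Add(-4947, 325320), -1) = Pow(320373, -1) = Rational(1, 320373)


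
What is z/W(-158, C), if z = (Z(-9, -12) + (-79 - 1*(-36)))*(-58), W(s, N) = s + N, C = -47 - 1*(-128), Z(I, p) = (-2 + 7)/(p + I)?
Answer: -52664/1617 ≈ -32.569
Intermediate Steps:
Z(I, p) = 5/(I + p)
C = 81 (C = -47 + 128 = 81)
W(s, N) = N + s
z = 52664/21 (z = (5/(-9 - 12) + (-79 - 1*(-36)))*(-58) = (5/(-21) + (-79 + 36))*(-58) = (5*(-1/21) - 43)*(-58) = (-5/21 - 43)*(-58) = -908/21*(-58) = 52664/21 ≈ 2507.8)
z/W(-158, C) = 52664/(21*(81 - 158)) = (52664/21)/(-77) = (52664/21)*(-1/77) = -52664/1617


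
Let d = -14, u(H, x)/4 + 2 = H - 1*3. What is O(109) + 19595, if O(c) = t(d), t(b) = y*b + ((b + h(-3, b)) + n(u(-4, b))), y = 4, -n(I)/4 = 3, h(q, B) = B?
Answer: 19499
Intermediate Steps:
u(H, x) = -20 + 4*H (u(H, x) = -8 + 4*(H - 1*3) = -8 + 4*(H - 3) = -8 + 4*(-3 + H) = -8 + (-12 + 4*H) = -20 + 4*H)
n(I) = -12 (n(I) = -4*3 = -12)
t(b) = -12 + 6*b (t(b) = 4*b + ((b + b) - 12) = 4*b + (2*b - 12) = 4*b + (-12 + 2*b) = -12 + 6*b)
O(c) = -96 (O(c) = -12 + 6*(-14) = -12 - 84 = -96)
O(109) + 19595 = -96 + 19595 = 19499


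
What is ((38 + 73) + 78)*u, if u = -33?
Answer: -6237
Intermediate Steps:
((38 + 73) + 78)*u = ((38 + 73) + 78)*(-33) = (111 + 78)*(-33) = 189*(-33) = -6237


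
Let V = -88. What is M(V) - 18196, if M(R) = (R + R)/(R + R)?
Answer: -18195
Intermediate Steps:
M(R) = 1 (M(R) = (2*R)/((2*R)) = (2*R)*(1/(2*R)) = 1)
M(V) - 18196 = 1 - 18196 = -18195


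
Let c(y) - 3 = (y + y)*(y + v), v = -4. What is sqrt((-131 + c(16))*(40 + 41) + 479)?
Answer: sqrt(21215) ≈ 145.65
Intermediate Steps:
c(y) = 3 + 2*y*(-4 + y) (c(y) = 3 + (y + y)*(y - 4) = 3 + (2*y)*(-4 + y) = 3 + 2*y*(-4 + y))
sqrt((-131 + c(16))*(40 + 41) + 479) = sqrt((-131 + (3 - 8*16 + 2*16**2))*(40 + 41) + 479) = sqrt((-131 + (3 - 128 + 2*256))*81 + 479) = sqrt((-131 + (3 - 128 + 512))*81 + 479) = sqrt((-131 + 387)*81 + 479) = sqrt(256*81 + 479) = sqrt(20736 + 479) = sqrt(21215)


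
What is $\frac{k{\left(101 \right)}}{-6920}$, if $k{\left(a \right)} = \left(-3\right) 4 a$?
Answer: $\frac{303}{1730} \approx 0.17514$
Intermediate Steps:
$k{\left(a \right)} = - 12 a$
$\frac{k{\left(101 \right)}}{-6920} = \frac{\left(-12\right) 101}{-6920} = \left(-1212\right) \left(- \frac{1}{6920}\right) = \frac{303}{1730}$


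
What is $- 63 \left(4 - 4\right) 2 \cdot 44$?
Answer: $0$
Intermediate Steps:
$- 63 \left(4 - 4\right) 2 \cdot 44 = - 63 \cdot 0 \cdot 2 \cdot 44 = \left(-63\right) 0 \cdot 44 = 0 \cdot 44 = 0$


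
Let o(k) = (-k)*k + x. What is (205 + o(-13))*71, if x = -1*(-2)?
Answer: 2698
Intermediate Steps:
x = 2
o(k) = 2 - k² (o(k) = (-k)*k + 2 = -k² + 2 = 2 - k²)
(205 + o(-13))*71 = (205 + (2 - 1*(-13)²))*71 = (205 + (2 - 1*169))*71 = (205 + (2 - 169))*71 = (205 - 167)*71 = 38*71 = 2698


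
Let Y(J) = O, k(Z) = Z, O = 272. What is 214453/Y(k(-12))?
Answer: 214453/272 ≈ 788.43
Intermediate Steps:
Y(J) = 272
214453/Y(k(-12)) = 214453/272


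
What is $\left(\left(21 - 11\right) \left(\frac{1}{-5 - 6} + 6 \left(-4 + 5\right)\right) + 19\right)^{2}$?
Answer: $\frac{737881}{121} \approx 6098.2$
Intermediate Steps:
$\left(\left(21 - 11\right) \left(\frac{1}{-5 - 6} + 6 \left(-4 + 5\right)\right) + 19\right)^{2} = \left(10 \left(\frac{1}{-11} + 6 \cdot 1\right) + 19\right)^{2} = \left(10 \left(- \frac{1}{11} + 6\right) + 19\right)^{2} = \left(10 \cdot \frac{65}{11} + 19\right)^{2} = \left(\frac{650}{11} + 19\right)^{2} = \left(\frac{859}{11}\right)^{2} = \frac{737881}{121}$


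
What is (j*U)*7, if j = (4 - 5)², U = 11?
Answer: 77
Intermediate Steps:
j = 1 (j = (-1)² = 1)
(j*U)*7 = (1*11)*7 = 11*7 = 77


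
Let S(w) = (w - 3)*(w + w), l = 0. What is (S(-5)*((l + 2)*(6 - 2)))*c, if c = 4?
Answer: 2560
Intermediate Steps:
S(w) = 2*w*(-3 + w) (S(w) = (-3 + w)*(2*w) = 2*w*(-3 + w))
(S(-5)*((l + 2)*(6 - 2)))*c = ((2*(-5)*(-3 - 5))*((0 + 2)*(6 - 2)))*4 = ((2*(-5)*(-8))*(2*4))*4 = (80*8)*4 = 640*4 = 2560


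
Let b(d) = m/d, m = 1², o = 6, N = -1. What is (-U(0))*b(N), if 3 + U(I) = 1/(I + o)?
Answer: -17/6 ≈ -2.8333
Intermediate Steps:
m = 1
U(I) = -3 + 1/(6 + I) (U(I) = -3 + 1/(I + 6) = -3 + 1/(6 + I))
b(d) = 1/d
(-U(0))*b(N) = -(-17 - 3*0)/(6 + 0)/(-1) = -(-17 + 0)/6*(-1) = -(-17)/6*(-1) = -1*(-17/6)*(-1) = (17/6)*(-1) = -17/6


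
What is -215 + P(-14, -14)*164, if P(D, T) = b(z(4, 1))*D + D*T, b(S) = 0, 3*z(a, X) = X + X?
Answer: 31929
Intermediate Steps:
z(a, X) = 2*X/3 (z(a, X) = (X + X)/3 = (2*X)/3 = 2*X/3)
P(D, T) = D*T (P(D, T) = 0*D + D*T = 0 + D*T = D*T)
-215 + P(-14, -14)*164 = -215 - 14*(-14)*164 = -215 + 196*164 = -215 + 32144 = 31929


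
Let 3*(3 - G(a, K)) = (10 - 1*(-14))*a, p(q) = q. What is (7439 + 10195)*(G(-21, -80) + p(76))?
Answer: 4355598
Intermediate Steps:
G(a, K) = 3 - 8*a (G(a, K) = 3 - (10 - 1*(-14))*a/3 = 3 - (10 + 14)*a/3 = 3 - 8*a)
(7439 + 10195)*(G(-21, -80) + p(76)) = (7439 + 10195)*((3 - 8*(-21)) + 76) = 17634*((3 + 168) + 76) = 17634*(171 + 76) = 17634*247 = 4355598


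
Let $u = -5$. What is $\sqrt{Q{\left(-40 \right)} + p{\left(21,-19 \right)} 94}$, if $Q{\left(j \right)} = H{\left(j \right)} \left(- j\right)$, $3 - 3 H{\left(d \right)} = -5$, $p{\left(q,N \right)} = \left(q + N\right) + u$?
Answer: $\frac{i \sqrt{1578}}{3} \approx 13.241 i$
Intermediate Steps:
$p{\left(q,N \right)} = -5 + N + q$ ($p{\left(q,N \right)} = \left(q + N\right) - 5 = \left(N + q\right) - 5 = -5 + N + q$)
$H{\left(d \right)} = \frac{8}{3}$ ($H{\left(d \right)} = 1 - - \frac{5}{3} = 1 + \frac{5}{3} = \frac{8}{3}$)
$Q{\left(j \right)} = - \frac{8 j}{3}$ ($Q{\left(j \right)} = \frac{8 \left(- j\right)}{3} = - \frac{8 j}{3}$)
$\sqrt{Q{\left(-40 \right)} + p{\left(21,-19 \right)} 94} = \sqrt{\left(- \frac{8}{3}\right) \left(-40\right) + \left(-5 - 19 + 21\right) 94} = \sqrt{\frac{320}{3} - 282} = \sqrt{- \frac{526}{3}} = \frac{i \sqrt{1578}}{3}$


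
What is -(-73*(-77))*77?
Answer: -432817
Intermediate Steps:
-(-73*(-77))*77 = -5621*77 = -1*432817 = -432817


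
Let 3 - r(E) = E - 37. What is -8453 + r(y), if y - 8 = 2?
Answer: -8423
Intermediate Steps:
y = 10 (y = 8 + 2 = 10)
r(E) = 40 - E (r(E) = 3 - (E - 37) = 3 - (-37 + E) = 3 + (37 - E) = 40 - E)
-8453 + r(y) = -8453 + (40 - 1*10) = -8453 + (40 - 10) = -8453 + 30 = -8423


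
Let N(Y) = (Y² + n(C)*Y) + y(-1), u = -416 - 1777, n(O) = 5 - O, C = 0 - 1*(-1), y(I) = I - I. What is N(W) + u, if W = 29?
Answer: -1236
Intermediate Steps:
y(I) = 0
C = 1 (C = 0 + 1 = 1)
u = -2193
N(Y) = Y² + 4*Y (N(Y) = (Y² + (5 - 1*1)*Y) + 0 = (Y² + (5 - 1)*Y) + 0 = (Y² + 4*Y) + 0 = Y² + 4*Y)
N(W) + u = 29*(4 + 29) - 2193 = 29*33 - 2193 = 957 - 2193 = -1236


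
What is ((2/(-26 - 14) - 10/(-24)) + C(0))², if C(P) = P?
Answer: 121/900 ≈ 0.13444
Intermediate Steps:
((2/(-26 - 14) - 10/(-24)) + C(0))² = ((2/(-26 - 14) - 10/(-24)) + 0)² = ((2/(-40) - 10*(-1/24)) + 0)² = ((2*(-1/40) + 5/12) + 0)² = ((-1/20 + 5/12) + 0)² = (11/30 + 0)² = (11/30)² = 121/900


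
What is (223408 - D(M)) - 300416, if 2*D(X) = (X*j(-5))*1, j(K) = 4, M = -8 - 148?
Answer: -76696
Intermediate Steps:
M = -156
D(X) = 2*X (D(X) = ((X*4)*1)/2 = ((4*X)*1)/2 = (4*X)/2 = 2*X)
(223408 - D(M)) - 300416 = (223408 - 2*(-156)) - 300416 = (223408 - 1*(-312)) - 300416 = (223408 + 312) - 300416 = 223720 - 300416 = -76696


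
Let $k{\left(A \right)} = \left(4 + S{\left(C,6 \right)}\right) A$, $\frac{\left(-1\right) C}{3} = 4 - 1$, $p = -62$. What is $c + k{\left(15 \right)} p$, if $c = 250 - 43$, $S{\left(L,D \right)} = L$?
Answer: $4857$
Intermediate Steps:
$C = -9$ ($C = - 3 \left(4 - 1\right) = \left(-3\right) 3 = -9$)
$k{\left(A \right)} = - 5 A$ ($k{\left(A \right)} = \left(4 - 9\right) A = - 5 A$)
$c = 207$
$c + k{\left(15 \right)} p = 207 + \left(-5\right) 15 \left(-62\right) = 207 - -4650 = 207 + 4650 = 4857$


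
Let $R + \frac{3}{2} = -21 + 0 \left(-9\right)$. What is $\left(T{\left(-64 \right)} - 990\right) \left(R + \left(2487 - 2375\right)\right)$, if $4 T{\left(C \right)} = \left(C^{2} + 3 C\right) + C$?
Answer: $-2685$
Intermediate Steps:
$T{\left(C \right)} = C + \frac{C^{2}}{4}$ ($T{\left(C \right)} = \frac{\left(C^{2} + 3 C\right) + C}{4} = \frac{C^{2} + 4 C}{4} = C + \frac{C^{2}}{4}$)
$R = - \frac{45}{2}$ ($R = - \frac{3}{2} + \left(-21 + 0 \left(-9\right)\right) = - \frac{3}{2} + \left(-21 + 0\right) = - \frac{3}{2} - 21 = - \frac{45}{2} \approx -22.5$)
$\left(T{\left(-64 \right)} - 990\right) \left(R + \left(2487 - 2375\right)\right) = \left(\frac{1}{4} \left(-64\right) \left(4 - 64\right) - 990\right) \left(- \frac{45}{2} + \left(2487 - 2375\right)\right) = \left(\frac{1}{4} \left(-64\right) \left(-60\right) - 990\right) \left(- \frac{45}{2} + 112\right) = \left(960 - 990\right) \frac{179}{2} = \left(-30\right) \frac{179}{2} = -2685$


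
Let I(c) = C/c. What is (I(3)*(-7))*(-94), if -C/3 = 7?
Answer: -4606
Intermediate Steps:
C = -21 (C = -3*7 = -21)
I(c) = -21/c
(I(3)*(-7))*(-94) = (-21/3*(-7))*(-94) = (-21*⅓*(-7))*(-94) = -7*(-7)*(-94) = 49*(-94) = -4606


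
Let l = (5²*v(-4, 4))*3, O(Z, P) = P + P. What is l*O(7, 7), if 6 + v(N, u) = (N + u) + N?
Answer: -10500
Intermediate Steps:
O(Z, P) = 2*P
v(N, u) = -6 + u + 2*N (v(N, u) = -6 + ((N + u) + N) = -6 + (u + 2*N) = -6 + u + 2*N)
l = -750 (l = (5²*(-6 + 4 + 2*(-4)))*3 = (25*(-6 + 4 - 8))*3 = (25*(-10))*3 = -250*3 = -750)
l*O(7, 7) = -1500*7 = -750*14 = -10500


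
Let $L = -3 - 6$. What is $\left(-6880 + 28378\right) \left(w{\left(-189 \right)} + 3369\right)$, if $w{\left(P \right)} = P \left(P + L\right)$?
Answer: $876924918$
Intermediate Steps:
$L = -9$ ($L = -3 - 6 = -9$)
$w{\left(P \right)} = P \left(-9 + P\right)$ ($w{\left(P \right)} = P \left(P - 9\right) = P \left(-9 + P\right)$)
$\left(-6880 + 28378\right) \left(w{\left(-189 \right)} + 3369\right) = \left(-6880 + 28378\right) \left(- 189 \left(-9 - 189\right) + 3369\right) = 21498 \left(\left(-189\right) \left(-198\right) + 3369\right) = 21498 \left(37422 + 3369\right) = 21498 \cdot 40791 = 876924918$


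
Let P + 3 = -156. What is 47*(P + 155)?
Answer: -188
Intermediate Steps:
P = -159 (P = -3 - 156 = -159)
47*(P + 155) = 47*(-159 + 155) = 47*(-4) = -188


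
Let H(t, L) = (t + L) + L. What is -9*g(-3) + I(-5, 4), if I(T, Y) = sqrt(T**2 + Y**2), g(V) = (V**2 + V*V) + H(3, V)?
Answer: -135 + sqrt(41) ≈ -128.60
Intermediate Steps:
H(t, L) = t + 2*L (H(t, L) = (L + t) + L = t + 2*L)
g(V) = 3 + 2*V + 2*V**2 (g(V) = (V**2 + V*V) + (3 + 2*V) = (V**2 + V**2) + (3 + 2*V) = 2*V**2 + (3 + 2*V) = 3 + 2*V + 2*V**2)
-9*g(-3) + I(-5, 4) = -9*(3 + 2*(-3) + 2*(-3)**2) + sqrt((-5)**2 + 4**2) = -9*(3 - 6 + 2*9) + sqrt(25 + 16) = -9*(3 - 6 + 18) + sqrt(41) = -9*15 + sqrt(41) = -135 + sqrt(41)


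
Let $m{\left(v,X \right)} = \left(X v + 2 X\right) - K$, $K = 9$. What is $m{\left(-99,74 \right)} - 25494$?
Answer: $-32681$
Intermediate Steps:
$m{\left(v,X \right)} = -9 + 2 X + X v$ ($m{\left(v,X \right)} = \left(X v + 2 X\right) - 9 = \left(2 X + X v\right) - 9 = -9 + 2 X + X v$)
$m{\left(-99,74 \right)} - 25494 = \left(-9 + 2 \cdot 74 + 74 \left(-99\right)\right) - 25494 = \left(-9 + 148 - 7326\right) - 25494 = -7187 - 25494 = -32681$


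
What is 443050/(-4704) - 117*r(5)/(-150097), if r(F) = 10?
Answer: -33247486085/353028144 ≈ -94.178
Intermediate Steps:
443050/(-4704) - 117*r(5)/(-150097) = 443050/(-4704) - 117*10/(-150097) = 443050*(-1/4704) - 1170*(-1/150097) = -221525/2352 + 1170/150097 = -33247486085/353028144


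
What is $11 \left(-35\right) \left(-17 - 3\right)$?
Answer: $7700$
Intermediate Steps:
$11 \left(-35\right) \left(-17 - 3\right) = \left(-385\right) \left(-20\right) = 7700$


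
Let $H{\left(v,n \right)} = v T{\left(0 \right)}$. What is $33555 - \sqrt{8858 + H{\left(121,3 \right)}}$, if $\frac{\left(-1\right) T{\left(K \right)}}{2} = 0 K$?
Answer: $33555 - \sqrt{8858} \approx 33461.0$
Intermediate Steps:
$T{\left(K \right)} = 0$ ($T{\left(K \right)} = - 2 \cdot 0 K = \left(-2\right) 0 = 0$)
$H{\left(v,n \right)} = 0$ ($H{\left(v,n \right)} = v 0 = 0$)
$33555 - \sqrt{8858 + H{\left(121,3 \right)}} = 33555 - \sqrt{8858 + 0} = 33555 - \sqrt{8858}$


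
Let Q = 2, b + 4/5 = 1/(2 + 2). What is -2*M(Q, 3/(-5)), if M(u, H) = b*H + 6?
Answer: -633/50 ≈ -12.660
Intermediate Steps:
b = -11/20 (b = -⅘ + 1/(2 + 2) = -⅘ + 1/4 = -⅘ + ¼ = -11/20 ≈ -0.55000)
M(u, H) = 6 - 11*H/20 (M(u, H) = -11*H/20 + 6 = 6 - 11*H/20)
-2*M(Q, 3/(-5)) = -2*(6 - 33/(20*(-5))) = -2*(6 - 33*(-1)/(20*5)) = -2*(6 - 11/20*(-⅗)) = -2*(6 + 33/100) = -2*633/100 = -633/50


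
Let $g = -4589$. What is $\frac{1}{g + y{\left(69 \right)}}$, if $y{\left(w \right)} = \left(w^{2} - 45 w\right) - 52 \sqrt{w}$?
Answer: $- \frac{2933}{8415913} + \frac{52 \sqrt{69}}{8415913} \approx -0.00029718$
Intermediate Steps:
$y{\left(w \right)} = w^{2} - 52 \sqrt{w} - 45 w$
$\frac{1}{g + y{\left(69 \right)}} = \frac{1}{-4589 - \left(3105 - 4761 + 52 \sqrt{69}\right)} = \frac{1}{-4589 - \left(-1656 + 52 \sqrt{69}\right)} = \frac{1}{-4589 + \left(1656 - 52 \sqrt{69}\right)} = \frac{1}{-2933 - 52 \sqrt{69}}$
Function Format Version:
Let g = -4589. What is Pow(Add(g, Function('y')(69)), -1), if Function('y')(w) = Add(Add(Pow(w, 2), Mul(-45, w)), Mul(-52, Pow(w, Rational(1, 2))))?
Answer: Add(Rational(-2933, 8415913), Mul(Rational(52, 8415913), Pow(69, Rational(1, 2)))) ≈ -0.00029718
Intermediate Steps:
Function('y')(w) = Add(Pow(w, 2), Mul(-52, Pow(w, Rational(1, 2))), Mul(-45, w))
Pow(Add(g, Function('y')(69)), -1) = Pow(Add(-4589, Add(Pow(69, 2), Mul(-52, Pow(69, Rational(1, 2))), Mul(-45, 69))), -1) = Pow(Add(-4589, Add(4761, Mul(-52, Pow(69, Rational(1, 2))), -3105)), -1) = Pow(Add(-4589, Add(1656, Mul(-52, Pow(69, Rational(1, 2))))), -1) = Pow(Add(-2933, Mul(-52, Pow(69, Rational(1, 2)))), -1)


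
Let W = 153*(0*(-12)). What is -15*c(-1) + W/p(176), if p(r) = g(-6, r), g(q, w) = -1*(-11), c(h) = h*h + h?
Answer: 0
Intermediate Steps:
c(h) = h + h² (c(h) = h² + h = h + h²)
g(q, w) = 11
p(r) = 11
W = 0 (W = 153*0 = 0)
-15*c(-1) + W/p(176) = -(-15)*(1 - 1) + 0/11 = -(-15)*0 + 0*(1/11) = -15*0 + 0 = 0 + 0 = 0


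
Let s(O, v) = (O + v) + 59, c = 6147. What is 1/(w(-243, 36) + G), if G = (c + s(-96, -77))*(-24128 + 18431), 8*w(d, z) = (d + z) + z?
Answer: -8/274960179 ≈ -2.9095e-8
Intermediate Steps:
w(d, z) = z/4 + d/8 (w(d, z) = ((d + z) + z)/8 = (d + 2*z)/8 = z/4 + d/8)
s(O, v) = 59 + O + v
G = -34370001 (G = (6147 + (59 - 96 - 77))*(-24128 + 18431) = (6147 - 114)*(-5697) = 6033*(-5697) = -34370001)
1/(w(-243, 36) + G) = 1/(((¼)*36 + (⅛)*(-243)) - 34370001) = 1/((9 - 243/8) - 34370001) = 1/(-171/8 - 34370001) = 1/(-274960179/8) = -8/274960179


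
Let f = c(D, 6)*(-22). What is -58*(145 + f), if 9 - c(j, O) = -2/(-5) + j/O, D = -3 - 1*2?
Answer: 54404/15 ≈ 3626.9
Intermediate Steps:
D = -5 (D = -3 - 2 = -5)
c(j, O) = 43/5 - j/O (c(j, O) = 9 - (-2/(-5) + j/O) = 9 - (-2*(-1/5) + j/O) = 9 - (2/5 + j/O) = 9 + (-2/5 - j/O) = 43/5 - j/O)
f = -3113/15 (f = (43/5 - 1*(-5)/6)*(-22) = (43/5 - 1*(-5)*1/6)*(-22) = (43/5 + 5/6)*(-22) = (283/30)*(-22) = -3113/15 ≈ -207.53)
-58*(145 + f) = -58*(145 - 3113/15) = -58*(-938/15) = 54404/15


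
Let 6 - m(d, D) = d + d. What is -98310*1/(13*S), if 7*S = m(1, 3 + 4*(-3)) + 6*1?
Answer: -68817/13 ≈ -5293.6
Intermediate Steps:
m(d, D) = 6 - 2*d (m(d, D) = 6 - (d + d) = 6 - 2*d)
S = 10/7 (S = ((6 - 2*1) + 6*1)/7 = ((6 - 2) + 6)/7 = (4 + 6)/7 = (1/7)*10 = 10/7 ≈ 1.4286)
-98310*1/(13*S) = -98310/(13*(10/7)) = -98310/130/7 = -98310*7/130 = -68817/13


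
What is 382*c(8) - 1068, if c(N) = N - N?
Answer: -1068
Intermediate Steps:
c(N) = 0
382*c(8) - 1068 = 382*0 - 1068 = 0 - 1068 = -1068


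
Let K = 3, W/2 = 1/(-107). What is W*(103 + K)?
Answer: -212/107 ≈ -1.9813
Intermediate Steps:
W = -2/107 (W = 2/(-107) = 2*(-1/107) = -2/107 ≈ -0.018692)
W*(103 + K) = -2*(103 + 3)/107 = -2/107*106 = -212/107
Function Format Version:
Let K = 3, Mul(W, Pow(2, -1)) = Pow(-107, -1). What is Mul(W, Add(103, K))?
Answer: Rational(-212, 107) ≈ -1.9813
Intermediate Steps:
W = Rational(-2, 107) (W = Mul(2, Pow(-107, -1)) = Mul(2, Rational(-1, 107)) = Rational(-2, 107) ≈ -0.018692)
Mul(W, Add(103, K)) = Mul(Rational(-2, 107), Add(103, 3)) = Mul(Rational(-2, 107), 106) = Rational(-212, 107)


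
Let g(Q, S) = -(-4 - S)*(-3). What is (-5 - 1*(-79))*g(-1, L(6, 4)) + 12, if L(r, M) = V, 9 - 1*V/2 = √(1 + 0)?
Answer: -4428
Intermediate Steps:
V = 16 (V = 18 - 2*√(1 + 0) = 18 - 2*√1 = 18 - 2*1 = 18 - 2 = 16)
L(r, M) = 16
g(Q, S) = -12 - 3*S (g(Q, S) = (4 + S)*(-3) = -12 - 3*S)
(-5 - 1*(-79))*g(-1, L(6, 4)) + 12 = (-5 - 1*(-79))*(-12 - 3*16) + 12 = (-5 + 79)*(-12 - 48) + 12 = 74*(-60) + 12 = -4440 + 12 = -4428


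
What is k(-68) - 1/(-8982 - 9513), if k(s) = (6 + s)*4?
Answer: -4586759/18495 ≈ -248.00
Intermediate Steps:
k(s) = 24 + 4*s
k(-68) - 1/(-8982 - 9513) = (24 + 4*(-68)) - 1/(-8982 - 9513) = (24 - 272) - 1/(-18495) = -248 - 1*(-1/18495) = -248 + 1/18495 = -4586759/18495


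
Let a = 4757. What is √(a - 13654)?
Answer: I*√8897 ≈ 94.324*I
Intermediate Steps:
√(a - 13654) = √(4757 - 13654) = √(-8897) = I*√8897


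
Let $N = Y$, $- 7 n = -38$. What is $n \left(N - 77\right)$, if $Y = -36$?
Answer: $- \frac{4294}{7} \approx -613.43$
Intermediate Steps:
$n = \frac{38}{7}$ ($n = \left(- \frac{1}{7}\right) \left(-38\right) = \frac{38}{7} \approx 5.4286$)
$N = -36$
$n \left(N - 77\right) = \frac{38 \left(-36 - 77\right)}{7} = \frac{38}{7} \left(-113\right) = - \frac{4294}{7}$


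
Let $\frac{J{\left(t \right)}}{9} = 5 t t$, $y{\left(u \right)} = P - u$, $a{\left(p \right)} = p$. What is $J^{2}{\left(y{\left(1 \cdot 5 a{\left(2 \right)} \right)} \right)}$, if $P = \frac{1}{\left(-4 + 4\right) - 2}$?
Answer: $\frac{393824025}{16} \approx 2.4614 \cdot 10^{7}$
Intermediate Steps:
$P = - \frac{1}{2}$ ($P = \frac{1}{0 - 2} = \frac{1}{-2} = - \frac{1}{2} \approx -0.5$)
$y{\left(u \right)} = - \frac{1}{2} - u$
$J{\left(t \right)} = 45 t^{2}$ ($J{\left(t \right)} = 9 \cdot 5 t t = 9 \cdot 5 t^{2} = 45 t^{2}$)
$J^{2}{\left(y{\left(1 \cdot 5 a{\left(2 \right)} \right)} \right)} = \left(45 \left(- \frac{1}{2} - 1 \cdot 5 \cdot 2\right)^{2}\right)^{2} = \left(45 \left(- \frac{1}{2} - 5 \cdot 2\right)^{2}\right)^{2} = \left(45 \left(- \frac{1}{2} - 10\right)^{2}\right)^{2} = \left(45 \left(- \frac{21}{2}\right)^{2}\right)^{2} = \left(45 \cdot \frac{441}{4}\right)^{2} = \left(\frac{19845}{4}\right)^{2} = \frac{393824025}{16}$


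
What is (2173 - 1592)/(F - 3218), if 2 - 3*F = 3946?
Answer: -1743/13598 ≈ -0.12818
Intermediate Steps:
F = -3944/3 (F = ⅔ - ⅓*3946 = ⅔ - 3946/3 = -3944/3 ≈ -1314.7)
(2173 - 1592)/(F - 3218) = (2173 - 1592)/(-3944/3 - 3218) = 581/(-13598/3) = 581*(-3/13598) = -1743/13598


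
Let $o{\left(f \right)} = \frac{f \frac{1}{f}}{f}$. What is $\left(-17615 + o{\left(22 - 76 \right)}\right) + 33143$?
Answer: $\frac{838511}{54} \approx 15528.0$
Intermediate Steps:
$o{\left(f \right)} = \frac{1}{f}$ ($o{\left(f \right)} = 1 \frac{1}{f} = \frac{1}{f}$)
$\left(-17615 + o{\left(22 - 76 \right)}\right) + 33143 = \left(-17615 + \frac{1}{22 - 76}\right) + 33143 = \left(-17615 + \frac{1}{-54}\right) + 33143 = \left(-17615 - \frac{1}{54}\right) + 33143 = - \frac{951211}{54} + 33143 = \frac{838511}{54}$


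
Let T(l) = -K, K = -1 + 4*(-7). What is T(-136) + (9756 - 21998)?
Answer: -12213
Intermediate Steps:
K = -29 (K = -1 - 28 = -29)
T(l) = 29 (T(l) = -1*(-29) = 29)
T(-136) + (9756 - 21998) = 29 + (9756 - 21998) = 29 - 12242 = -12213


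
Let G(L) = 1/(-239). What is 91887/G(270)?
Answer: -21960993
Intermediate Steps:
G(L) = -1/239
91887/G(270) = 91887/(-1/239) = 91887*(-239) = -21960993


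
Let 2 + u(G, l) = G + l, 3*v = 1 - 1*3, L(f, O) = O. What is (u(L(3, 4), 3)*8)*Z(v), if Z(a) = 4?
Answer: 160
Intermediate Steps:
v = -⅔ (v = (1 - 1*3)/3 = (1 - 3)/3 = (⅓)*(-2) = -⅔ ≈ -0.66667)
u(G, l) = -2 + G + l (u(G, l) = -2 + (G + l) = -2 + G + l)
(u(L(3, 4), 3)*8)*Z(v) = ((-2 + 4 + 3)*8)*4 = (5*8)*4 = 40*4 = 160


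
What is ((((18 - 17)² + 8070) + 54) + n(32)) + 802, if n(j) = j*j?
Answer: 9951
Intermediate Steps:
n(j) = j²
((((18 - 17)² + 8070) + 54) + n(32)) + 802 = ((((18 - 17)² + 8070) + 54) + 32²) + 802 = (((1² + 8070) + 54) + 1024) + 802 = (((1 + 8070) + 54) + 1024) + 802 = ((8071 + 54) + 1024) + 802 = (8125 + 1024) + 802 = 9149 + 802 = 9951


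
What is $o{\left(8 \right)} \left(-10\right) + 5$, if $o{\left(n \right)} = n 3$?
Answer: $-235$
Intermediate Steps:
$o{\left(n \right)} = 3 n$
$o{\left(8 \right)} \left(-10\right) + 5 = 3 \cdot 8 \left(-10\right) + 5 = 24 \left(-10\right) + 5 = -240 + 5 = -235$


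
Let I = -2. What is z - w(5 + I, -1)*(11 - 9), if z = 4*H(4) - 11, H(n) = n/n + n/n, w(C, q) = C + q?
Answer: -7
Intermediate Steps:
H(n) = 2 (H(n) = 1 + 1 = 2)
z = -3 (z = 4*2 - 11 = 8 - 11 = -3)
z - w(5 + I, -1)*(11 - 9) = -3 - ((5 - 2) - 1)*(11 - 9) = -3 - (3 - 1)*2 = -3 - 2*2 = -3 - 1*4 = -3 - 4 = -7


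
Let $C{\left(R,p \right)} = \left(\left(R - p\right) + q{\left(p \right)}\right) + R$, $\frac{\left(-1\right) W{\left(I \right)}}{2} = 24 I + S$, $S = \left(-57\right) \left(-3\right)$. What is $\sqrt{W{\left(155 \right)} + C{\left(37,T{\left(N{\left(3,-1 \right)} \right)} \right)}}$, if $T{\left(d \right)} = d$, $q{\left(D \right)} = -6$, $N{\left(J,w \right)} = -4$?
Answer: $i \sqrt{7710} \approx 87.807 i$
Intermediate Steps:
$S = 171$
$W{\left(I \right)} = -342 - 48 I$ ($W{\left(I \right)} = - 2 \left(24 I + 171\right) = - 2 \left(171 + 24 I\right) = -342 - 48 I$)
$C{\left(R,p \right)} = -6 - p + 2 R$ ($C{\left(R,p \right)} = \left(\left(R - p\right) - 6\right) + R = \left(-6 + R - p\right) + R = -6 - p + 2 R$)
$\sqrt{W{\left(155 \right)} + C{\left(37,T{\left(N{\left(3,-1 \right)} \right)} \right)}} = \sqrt{\left(-342 - 7440\right) - -72} = \sqrt{\left(-342 - 7440\right) + \left(-6 + 4 + 74\right)} = \sqrt{-7782 + 72} = \sqrt{-7710} = i \sqrt{7710}$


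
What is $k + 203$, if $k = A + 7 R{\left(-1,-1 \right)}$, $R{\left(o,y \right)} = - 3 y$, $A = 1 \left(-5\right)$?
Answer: $219$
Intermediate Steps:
$A = -5$
$k = 16$ ($k = -5 + 7 \left(\left(-3\right) \left(-1\right)\right) = -5 + 7 \cdot 3 = -5 + 21 = 16$)
$k + 203 = 16 + 203 = 219$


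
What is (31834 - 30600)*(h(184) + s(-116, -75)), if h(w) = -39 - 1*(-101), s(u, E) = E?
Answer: -16042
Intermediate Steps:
h(w) = 62 (h(w) = -39 + 101 = 62)
(31834 - 30600)*(h(184) + s(-116, -75)) = (31834 - 30600)*(62 - 75) = 1234*(-13) = -16042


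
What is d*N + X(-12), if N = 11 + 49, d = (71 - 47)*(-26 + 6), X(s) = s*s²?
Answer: -30528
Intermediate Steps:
X(s) = s³
d = -480 (d = 24*(-20) = -480)
N = 60
d*N + X(-12) = -480*60 + (-12)³ = -28800 - 1728 = -30528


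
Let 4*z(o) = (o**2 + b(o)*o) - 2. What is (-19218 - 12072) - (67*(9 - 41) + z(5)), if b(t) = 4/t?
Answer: -116611/4 ≈ -29153.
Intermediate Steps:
z(o) = 1/2 + o**2/4 (z(o) = ((o**2 + (4/o)*o) - 2)/4 = ((o**2 + 4) - 2)/4 = ((4 + o**2) - 2)/4 = (2 + o**2)/4 = 1/2 + o**2/4)
(-19218 - 12072) - (67*(9 - 41) + z(5)) = (-19218 - 12072) - (67*(9 - 41) + (1/2 + (1/4)*5**2)) = -31290 - (67*(-32) + (1/2 + (1/4)*25)) = -31290 - (-2144 + (1/2 + 25/4)) = -31290 - (-2144 + 27/4) = -31290 - 1*(-8549/4) = -31290 + 8549/4 = -116611/4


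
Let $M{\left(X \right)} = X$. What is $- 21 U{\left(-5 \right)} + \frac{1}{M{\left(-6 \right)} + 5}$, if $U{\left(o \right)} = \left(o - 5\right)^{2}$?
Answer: $-2101$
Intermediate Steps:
$U{\left(o \right)} = \left(-5 + o\right)^{2}$
$- 21 U{\left(-5 \right)} + \frac{1}{M{\left(-6 \right)} + 5} = - 21 \left(-5 - 5\right)^{2} + \frac{1}{-6 + 5} = - 21 \left(-10\right)^{2} + \frac{1}{-1} = \left(-21\right) 100 - 1 = -2100 - 1 = -2101$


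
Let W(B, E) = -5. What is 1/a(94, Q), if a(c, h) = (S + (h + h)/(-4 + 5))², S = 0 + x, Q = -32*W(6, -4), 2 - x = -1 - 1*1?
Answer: 1/104976 ≈ 9.5260e-6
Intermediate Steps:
x = 4 (x = 2 - (-1 - 1*1) = 2 - (-1 - 1) = 2 - 1*(-2) = 2 + 2 = 4)
Q = 160 (Q = -32*(-5) = 160)
S = 4 (S = 0 + 4 = 4)
a(c, h) = (4 + 2*h)² (a(c, h) = (4 + (h + h)/(-4 + 5))² = (4 + (2*h)/1)² = (4 + (2*h)*1)² = (4 + 2*h)²)
1/a(94, Q) = 1/(4*(2 + 160)²) = 1/(4*162²) = 1/(4*26244) = 1/104976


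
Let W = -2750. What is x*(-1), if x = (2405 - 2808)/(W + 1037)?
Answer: -403/1713 ≈ -0.23526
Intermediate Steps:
x = 403/1713 (x = (2405 - 2808)/(-2750 + 1037) = -403/(-1713) = -403*(-1/1713) = 403/1713 ≈ 0.23526)
x*(-1) = (403/1713)*(-1) = -403/1713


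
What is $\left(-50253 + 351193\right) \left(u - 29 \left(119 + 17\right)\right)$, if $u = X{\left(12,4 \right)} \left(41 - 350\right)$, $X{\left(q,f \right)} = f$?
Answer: $-1558869200$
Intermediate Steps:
$u = -1236$ ($u = 4 \left(41 - 350\right) = 4 \left(-309\right) = -1236$)
$\left(-50253 + 351193\right) \left(u - 29 \left(119 + 17\right)\right) = \left(-50253 + 351193\right) \left(-1236 - 29 \left(119 + 17\right)\right) = 300940 \left(-1236 - 3944\right) = 300940 \left(-5180\right) = -1558869200$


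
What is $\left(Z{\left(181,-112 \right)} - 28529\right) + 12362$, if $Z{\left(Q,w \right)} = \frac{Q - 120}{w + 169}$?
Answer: $- \frac{921458}{57} \approx -16166.0$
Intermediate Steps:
$Z{\left(Q,w \right)} = \frac{-120 + Q}{169 + w}$
$\left(Z{\left(181,-112 \right)} - 28529\right) + 12362 = \left(\frac{-120 + 181}{169 - 112} - 28529\right) + 12362 = \left(\frac{1}{57} \cdot 61 - 28529\right) + 12362 = \left(\frac{61}{57} - 28529\right) + 12362 = - \frac{1626092}{57} + 12362 = - \frac{921458}{57}$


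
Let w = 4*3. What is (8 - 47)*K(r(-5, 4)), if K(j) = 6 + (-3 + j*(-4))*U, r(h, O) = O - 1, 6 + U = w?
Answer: 3276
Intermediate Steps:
w = 12
U = 6 (U = -6 + 12 = 6)
r(h, O) = -1 + O
K(j) = -12 - 24*j (K(j) = 6 + (-3 + j*(-4))*6 = 6 + (-3 - 4*j)*6 = 6 + (-18 - 24*j) = -12 - 24*j)
(8 - 47)*K(r(-5, 4)) = (8 - 47)*(-12 - 24*(-1 + 4)) = -39*(-12 - 24*3) = -39*(-12 - 72) = -39*(-84) = 3276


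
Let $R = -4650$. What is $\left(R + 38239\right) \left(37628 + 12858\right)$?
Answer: $1695774254$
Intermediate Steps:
$\left(R + 38239\right) \left(37628 + 12858\right) = \left(-4650 + 38239\right) \left(37628 + 12858\right) = 33589 \cdot 50486 = 1695774254$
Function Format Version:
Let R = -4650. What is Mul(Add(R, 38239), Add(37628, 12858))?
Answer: 1695774254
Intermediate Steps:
Mul(Add(R, 38239), Add(37628, 12858)) = Mul(Add(-4650, 38239), Add(37628, 12858)) = Mul(33589, 50486) = 1695774254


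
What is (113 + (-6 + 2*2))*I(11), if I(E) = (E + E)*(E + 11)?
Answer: 53724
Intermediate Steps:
I(E) = 2*E*(11 + E) (I(E) = (2*E)*(11 + E) = 2*E*(11 + E))
(113 + (-6 + 2*2))*I(11) = (113 + (-6 + 2*2))*(2*11*(11 + 11)) = (113 + (-6 + 4))*(2*11*22) = (113 - 2)*484 = 111*484 = 53724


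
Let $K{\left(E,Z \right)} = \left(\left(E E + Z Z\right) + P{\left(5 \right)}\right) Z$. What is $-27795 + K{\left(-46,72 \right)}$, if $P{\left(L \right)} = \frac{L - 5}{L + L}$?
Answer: $497805$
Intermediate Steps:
$P{\left(L \right)} = \frac{-5 + L}{2 L}$
$K{\left(E,Z \right)} = Z \left(E^{2} + Z^{2}\right)$ ($K{\left(E,Z \right)} = \left(\left(E E + Z Z\right) + \frac{-5 + 5}{2 \cdot 5}\right) Z = \left(\left(E^{2} + Z^{2}\right) + \frac{1}{2} \cdot \frac{1}{5} \cdot 0\right) Z = \left(\left(E^{2} + Z^{2}\right) + 0\right) Z = \left(E^{2} + Z^{2}\right) Z = Z \left(E^{2} + Z^{2}\right)$)
$-27795 + K{\left(-46,72 \right)} = -27795 + 72 \left(\left(-46\right)^{2} + 72^{2}\right) = -27795 + 72 \left(2116 + 5184\right) = -27795 + 72 \cdot 7300 = -27795 + 525600 = 497805$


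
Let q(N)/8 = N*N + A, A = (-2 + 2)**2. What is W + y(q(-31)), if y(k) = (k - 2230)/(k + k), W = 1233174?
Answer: 9480644441/7688 ≈ 1.2332e+6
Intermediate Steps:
A = 0 (A = 0**2 = 0)
q(N) = 8*N**2 (q(N) = 8*(N*N + 0) = 8*(N**2 + 0) = 8*N**2)
y(k) = (-2230 + k)/(2*k) (y(k) = (-2230 + k)/((2*k)) = (-2230 + k)*(1/(2*k)) = (-2230 + k)/(2*k))
W + y(q(-31)) = 1233174 + (-2230 + 8*(-31)**2)/(2*((8*(-31)**2))) = 1233174 + (-2230 + 8*961)/(2*((8*961))) = 1233174 + (1/2)*(-2230 + 7688)/7688 = 1233174 + (1/2)*(1/7688)*5458 = 1233174 + 2729/7688 = 9480644441/7688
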